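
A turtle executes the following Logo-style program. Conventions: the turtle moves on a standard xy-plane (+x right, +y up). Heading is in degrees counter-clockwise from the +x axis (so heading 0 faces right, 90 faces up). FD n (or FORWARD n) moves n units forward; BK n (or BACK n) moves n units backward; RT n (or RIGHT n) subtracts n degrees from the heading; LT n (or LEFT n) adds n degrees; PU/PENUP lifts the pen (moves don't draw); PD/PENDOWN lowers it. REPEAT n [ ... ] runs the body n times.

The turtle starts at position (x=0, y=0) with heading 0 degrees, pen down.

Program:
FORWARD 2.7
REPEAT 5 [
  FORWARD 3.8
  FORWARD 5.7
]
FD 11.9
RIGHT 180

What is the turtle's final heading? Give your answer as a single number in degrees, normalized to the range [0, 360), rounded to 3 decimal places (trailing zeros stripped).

Answer: 180

Derivation:
Executing turtle program step by step:
Start: pos=(0,0), heading=0, pen down
FD 2.7: (0,0) -> (2.7,0) [heading=0, draw]
REPEAT 5 [
  -- iteration 1/5 --
  FD 3.8: (2.7,0) -> (6.5,0) [heading=0, draw]
  FD 5.7: (6.5,0) -> (12.2,0) [heading=0, draw]
  -- iteration 2/5 --
  FD 3.8: (12.2,0) -> (16,0) [heading=0, draw]
  FD 5.7: (16,0) -> (21.7,0) [heading=0, draw]
  -- iteration 3/5 --
  FD 3.8: (21.7,0) -> (25.5,0) [heading=0, draw]
  FD 5.7: (25.5,0) -> (31.2,0) [heading=0, draw]
  -- iteration 4/5 --
  FD 3.8: (31.2,0) -> (35,0) [heading=0, draw]
  FD 5.7: (35,0) -> (40.7,0) [heading=0, draw]
  -- iteration 5/5 --
  FD 3.8: (40.7,0) -> (44.5,0) [heading=0, draw]
  FD 5.7: (44.5,0) -> (50.2,0) [heading=0, draw]
]
FD 11.9: (50.2,0) -> (62.1,0) [heading=0, draw]
RT 180: heading 0 -> 180
Final: pos=(62.1,0), heading=180, 12 segment(s) drawn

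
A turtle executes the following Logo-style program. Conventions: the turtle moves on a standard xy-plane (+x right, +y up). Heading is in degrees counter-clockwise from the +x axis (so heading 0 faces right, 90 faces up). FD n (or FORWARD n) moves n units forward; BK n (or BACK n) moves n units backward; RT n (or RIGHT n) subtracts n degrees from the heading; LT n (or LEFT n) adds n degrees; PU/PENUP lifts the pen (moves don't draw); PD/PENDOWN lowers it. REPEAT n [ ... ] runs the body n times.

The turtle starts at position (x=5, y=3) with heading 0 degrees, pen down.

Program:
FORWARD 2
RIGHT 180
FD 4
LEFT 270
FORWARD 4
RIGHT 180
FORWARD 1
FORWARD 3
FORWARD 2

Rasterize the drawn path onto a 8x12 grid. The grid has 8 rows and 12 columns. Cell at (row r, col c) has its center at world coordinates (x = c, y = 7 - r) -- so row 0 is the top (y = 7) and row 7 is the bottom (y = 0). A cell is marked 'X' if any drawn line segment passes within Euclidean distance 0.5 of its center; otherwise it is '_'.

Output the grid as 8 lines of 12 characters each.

Answer: ___X________
___X________
___X________
___X________
___XXXXX____
___X________
___X________
____________

Derivation:
Segment 0: (5,3) -> (7,3)
Segment 1: (7,3) -> (3,3)
Segment 2: (3,3) -> (3,7)
Segment 3: (3,7) -> (3,6)
Segment 4: (3,6) -> (3,3)
Segment 5: (3,3) -> (3,1)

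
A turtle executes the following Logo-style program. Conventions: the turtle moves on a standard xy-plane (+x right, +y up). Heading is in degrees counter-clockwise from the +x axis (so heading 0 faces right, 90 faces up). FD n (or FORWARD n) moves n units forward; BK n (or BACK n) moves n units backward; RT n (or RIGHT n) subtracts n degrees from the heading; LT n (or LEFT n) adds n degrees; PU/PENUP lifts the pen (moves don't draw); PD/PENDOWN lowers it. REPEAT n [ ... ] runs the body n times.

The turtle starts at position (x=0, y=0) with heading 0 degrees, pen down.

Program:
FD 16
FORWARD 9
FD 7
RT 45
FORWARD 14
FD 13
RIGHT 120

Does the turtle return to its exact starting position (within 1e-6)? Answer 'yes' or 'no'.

Answer: no

Derivation:
Executing turtle program step by step:
Start: pos=(0,0), heading=0, pen down
FD 16: (0,0) -> (16,0) [heading=0, draw]
FD 9: (16,0) -> (25,0) [heading=0, draw]
FD 7: (25,0) -> (32,0) [heading=0, draw]
RT 45: heading 0 -> 315
FD 14: (32,0) -> (41.899,-9.899) [heading=315, draw]
FD 13: (41.899,-9.899) -> (51.092,-19.092) [heading=315, draw]
RT 120: heading 315 -> 195
Final: pos=(51.092,-19.092), heading=195, 5 segment(s) drawn

Start position: (0, 0)
Final position: (51.092, -19.092)
Distance = 54.542; >= 1e-6 -> NOT closed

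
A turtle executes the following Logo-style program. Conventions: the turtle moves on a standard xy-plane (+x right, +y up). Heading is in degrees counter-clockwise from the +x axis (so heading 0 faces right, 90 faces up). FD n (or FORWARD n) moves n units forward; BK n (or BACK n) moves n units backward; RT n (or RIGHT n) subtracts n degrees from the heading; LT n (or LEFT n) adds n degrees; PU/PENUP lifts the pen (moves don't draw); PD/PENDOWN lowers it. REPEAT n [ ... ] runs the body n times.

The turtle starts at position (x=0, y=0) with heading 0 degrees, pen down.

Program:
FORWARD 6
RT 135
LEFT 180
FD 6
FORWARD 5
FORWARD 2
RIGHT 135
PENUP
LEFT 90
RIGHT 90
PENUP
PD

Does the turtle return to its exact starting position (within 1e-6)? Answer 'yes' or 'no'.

Answer: no

Derivation:
Executing turtle program step by step:
Start: pos=(0,0), heading=0, pen down
FD 6: (0,0) -> (6,0) [heading=0, draw]
RT 135: heading 0 -> 225
LT 180: heading 225 -> 45
FD 6: (6,0) -> (10.243,4.243) [heading=45, draw]
FD 5: (10.243,4.243) -> (13.778,7.778) [heading=45, draw]
FD 2: (13.778,7.778) -> (15.192,9.192) [heading=45, draw]
RT 135: heading 45 -> 270
PU: pen up
LT 90: heading 270 -> 0
RT 90: heading 0 -> 270
PU: pen up
PD: pen down
Final: pos=(15.192,9.192), heading=270, 4 segment(s) drawn

Start position: (0, 0)
Final position: (15.192, 9.192)
Distance = 17.757; >= 1e-6 -> NOT closed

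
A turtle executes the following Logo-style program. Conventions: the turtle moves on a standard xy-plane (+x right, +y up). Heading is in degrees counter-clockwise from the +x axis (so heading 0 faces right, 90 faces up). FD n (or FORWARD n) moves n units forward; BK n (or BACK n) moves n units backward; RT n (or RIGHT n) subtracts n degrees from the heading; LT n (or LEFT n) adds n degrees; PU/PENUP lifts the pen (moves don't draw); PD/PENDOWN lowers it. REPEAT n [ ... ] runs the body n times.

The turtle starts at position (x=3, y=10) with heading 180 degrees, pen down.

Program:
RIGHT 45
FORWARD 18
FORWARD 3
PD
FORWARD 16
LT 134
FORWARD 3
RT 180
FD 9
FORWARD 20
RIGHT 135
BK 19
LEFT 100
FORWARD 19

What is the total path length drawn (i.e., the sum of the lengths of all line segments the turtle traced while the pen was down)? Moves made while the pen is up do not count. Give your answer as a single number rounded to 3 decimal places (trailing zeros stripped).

Answer: 107

Derivation:
Executing turtle program step by step:
Start: pos=(3,10), heading=180, pen down
RT 45: heading 180 -> 135
FD 18: (3,10) -> (-9.728,22.728) [heading=135, draw]
FD 3: (-9.728,22.728) -> (-11.849,24.849) [heading=135, draw]
PD: pen down
FD 16: (-11.849,24.849) -> (-23.163,36.163) [heading=135, draw]
LT 134: heading 135 -> 269
FD 3: (-23.163,36.163) -> (-23.215,33.163) [heading=269, draw]
RT 180: heading 269 -> 89
FD 9: (-23.215,33.163) -> (-23.058,42.162) [heading=89, draw]
FD 20: (-23.058,42.162) -> (-22.709,62.159) [heading=89, draw]
RT 135: heading 89 -> 314
BK 19: (-22.709,62.159) -> (-35.908,75.826) [heading=314, draw]
LT 100: heading 314 -> 54
FD 19: (-35.908,75.826) -> (-24.74,91.198) [heading=54, draw]
Final: pos=(-24.74,91.198), heading=54, 8 segment(s) drawn

Segment lengths:
  seg 1: (3,10) -> (-9.728,22.728), length = 18
  seg 2: (-9.728,22.728) -> (-11.849,24.849), length = 3
  seg 3: (-11.849,24.849) -> (-23.163,36.163), length = 16
  seg 4: (-23.163,36.163) -> (-23.215,33.163), length = 3
  seg 5: (-23.215,33.163) -> (-23.058,42.162), length = 9
  seg 6: (-23.058,42.162) -> (-22.709,62.159), length = 20
  seg 7: (-22.709,62.159) -> (-35.908,75.826), length = 19
  seg 8: (-35.908,75.826) -> (-24.74,91.198), length = 19
Total = 107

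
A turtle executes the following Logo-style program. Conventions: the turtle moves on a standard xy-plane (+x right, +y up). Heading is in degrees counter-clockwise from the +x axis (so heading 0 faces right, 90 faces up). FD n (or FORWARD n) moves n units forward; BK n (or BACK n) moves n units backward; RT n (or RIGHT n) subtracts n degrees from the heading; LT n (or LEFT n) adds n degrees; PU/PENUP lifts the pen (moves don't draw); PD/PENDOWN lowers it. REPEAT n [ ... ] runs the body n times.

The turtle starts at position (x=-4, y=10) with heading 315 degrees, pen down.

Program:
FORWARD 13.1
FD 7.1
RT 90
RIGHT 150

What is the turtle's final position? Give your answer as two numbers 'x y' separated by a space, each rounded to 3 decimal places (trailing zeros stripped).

Answer: 10.284 -4.284

Derivation:
Executing turtle program step by step:
Start: pos=(-4,10), heading=315, pen down
FD 13.1: (-4,10) -> (5.263,0.737) [heading=315, draw]
FD 7.1: (5.263,0.737) -> (10.284,-4.284) [heading=315, draw]
RT 90: heading 315 -> 225
RT 150: heading 225 -> 75
Final: pos=(10.284,-4.284), heading=75, 2 segment(s) drawn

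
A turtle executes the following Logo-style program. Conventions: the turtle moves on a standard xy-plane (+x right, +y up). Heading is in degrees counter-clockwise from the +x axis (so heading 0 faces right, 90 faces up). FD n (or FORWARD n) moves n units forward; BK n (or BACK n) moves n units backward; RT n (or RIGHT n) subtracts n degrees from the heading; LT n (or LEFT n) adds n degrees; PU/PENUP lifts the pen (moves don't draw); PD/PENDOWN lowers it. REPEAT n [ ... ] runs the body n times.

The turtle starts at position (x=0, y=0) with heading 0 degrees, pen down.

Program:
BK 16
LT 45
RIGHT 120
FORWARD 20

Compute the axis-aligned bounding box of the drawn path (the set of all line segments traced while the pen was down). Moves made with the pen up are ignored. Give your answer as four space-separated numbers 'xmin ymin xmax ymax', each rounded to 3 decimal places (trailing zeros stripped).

Answer: -16 -19.319 0 0

Derivation:
Executing turtle program step by step:
Start: pos=(0,0), heading=0, pen down
BK 16: (0,0) -> (-16,0) [heading=0, draw]
LT 45: heading 0 -> 45
RT 120: heading 45 -> 285
FD 20: (-16,0) -> (-10.824,-19.319) [heading=285, draw]
Final: pos=(-10.824,-19.319), heading=285, 2 segment(s) drawn

Segment endpoints: x in {-16, -10.824, 0}, y in {-19.319, 0}
xmin=-16, ymin=-19.319, xmax=0, ymax=0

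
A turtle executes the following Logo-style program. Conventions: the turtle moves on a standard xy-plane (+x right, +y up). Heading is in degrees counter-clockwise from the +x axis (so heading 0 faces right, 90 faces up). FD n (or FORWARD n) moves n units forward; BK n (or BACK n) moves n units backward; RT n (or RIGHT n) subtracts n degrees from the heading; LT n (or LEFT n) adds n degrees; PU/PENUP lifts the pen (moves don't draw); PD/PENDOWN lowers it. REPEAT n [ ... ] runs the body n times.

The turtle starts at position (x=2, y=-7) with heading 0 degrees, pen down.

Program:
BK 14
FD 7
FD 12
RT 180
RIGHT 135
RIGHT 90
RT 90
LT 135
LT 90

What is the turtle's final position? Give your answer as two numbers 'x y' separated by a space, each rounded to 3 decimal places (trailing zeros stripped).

Answer: 7 -7

Derivation:
Executing turtle program step by step:
Start: pos=(2,-7), heading=0, pen down
BK 14: (2,-7) -> (-12,-7) [heading=0, draw]
FD 7: (-12,-7) -> (-5,-7) [heading=0, draw]
FD 12: (-5,-7) -> (7,-7) [heading=0, draw]
RT 180: heading 0 -> 180
RT 135: heading 180 -> 45
RT 90: heading 45 -> 315
RT 90: heading 315 -> 225
LT 135: heading 225 -> 0
LT 90: heading 0 -> 90
Final: pos=(7,-7), heading=90, 3 segment(s) drawn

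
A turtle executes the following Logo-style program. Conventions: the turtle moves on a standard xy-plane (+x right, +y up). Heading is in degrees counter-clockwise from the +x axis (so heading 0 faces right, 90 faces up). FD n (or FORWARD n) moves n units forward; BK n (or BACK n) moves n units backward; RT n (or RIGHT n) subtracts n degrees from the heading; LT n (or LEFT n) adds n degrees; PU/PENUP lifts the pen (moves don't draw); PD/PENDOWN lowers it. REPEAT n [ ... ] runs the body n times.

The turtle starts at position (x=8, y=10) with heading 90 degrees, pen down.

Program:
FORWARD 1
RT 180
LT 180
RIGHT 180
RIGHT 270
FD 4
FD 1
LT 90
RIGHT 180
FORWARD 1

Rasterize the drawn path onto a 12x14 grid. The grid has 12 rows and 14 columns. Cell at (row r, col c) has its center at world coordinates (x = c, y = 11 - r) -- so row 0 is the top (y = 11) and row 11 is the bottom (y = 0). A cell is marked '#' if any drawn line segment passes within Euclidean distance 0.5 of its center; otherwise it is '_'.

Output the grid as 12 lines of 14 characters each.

Segment 0: (8,10) -> (8,11)
Segment 1: (8,11) -> (12,11)
Segment 2: (12,11) -> (13,11)
Segment 3: (13,11) -> (13,10)

Answer: ________######
________#____#
______________
______________
______________
______________
______________
______________
______________
______________
______________
______________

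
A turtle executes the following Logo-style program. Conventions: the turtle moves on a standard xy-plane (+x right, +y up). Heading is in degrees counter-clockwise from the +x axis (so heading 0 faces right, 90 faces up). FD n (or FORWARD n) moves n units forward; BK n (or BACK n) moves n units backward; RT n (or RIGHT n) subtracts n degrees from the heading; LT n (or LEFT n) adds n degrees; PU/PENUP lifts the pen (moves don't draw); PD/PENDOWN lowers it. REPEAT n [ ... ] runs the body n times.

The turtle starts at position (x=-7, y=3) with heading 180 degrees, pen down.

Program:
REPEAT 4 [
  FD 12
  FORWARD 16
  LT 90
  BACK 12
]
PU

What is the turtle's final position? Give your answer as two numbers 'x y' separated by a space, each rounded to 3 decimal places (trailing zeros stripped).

Answer: -7 3

Derivation:
Executing turtle program step by step:
Start: pos=(-7,3), heading=180, pen down
REPEAT 4 [
  -- iteration 1/4 --
  FD 12: (-7,3) -> (-19,3) [heading=180, draw]
  FD 16: (-19,3) -> (-35,3) [heading=180, draw]
  LT 90: heading 180 -> 270
  BK 12: (-35,3) -> (-35,15) [heading=270, draw]
  -- iteration 2/4 --
  FD 12: (-35,15) -> (-35,3) [heading=270, draw]
  FD 16: (-35,3) -> (-35,-13) [heading=270, draw]
  LT 90: heading 270 -> 0
  BK 12: (-35,-13) -> (-47,-13) [heading=0, draw]
  -- iteration 3/4 --
  FD 12: (-47,-13) -> (-35,-13) [heading=0, draw]
  FD 16: (-35,-13) -> (-19,-13) [heading=0, draw]
  LT 90: heading 0 -> 90
  BK 12: (-19,-13) -> (-19,-25) [heading=90, draw]
  -- iteration 4/4 --
  FD 12: (-19,-25) -> (-19,-13) [heading=90, draw]
  FD 16: (-19,-13) -> (-19,3) [heading=90, draw]
  LT 90: heading 90 -> 180
  BK 12: (-19,3) -> (-7,3) [heading=180, draw]
]
PU: pen up
Final: pos=(-7,3), heading=180, 12 segment(s) drawn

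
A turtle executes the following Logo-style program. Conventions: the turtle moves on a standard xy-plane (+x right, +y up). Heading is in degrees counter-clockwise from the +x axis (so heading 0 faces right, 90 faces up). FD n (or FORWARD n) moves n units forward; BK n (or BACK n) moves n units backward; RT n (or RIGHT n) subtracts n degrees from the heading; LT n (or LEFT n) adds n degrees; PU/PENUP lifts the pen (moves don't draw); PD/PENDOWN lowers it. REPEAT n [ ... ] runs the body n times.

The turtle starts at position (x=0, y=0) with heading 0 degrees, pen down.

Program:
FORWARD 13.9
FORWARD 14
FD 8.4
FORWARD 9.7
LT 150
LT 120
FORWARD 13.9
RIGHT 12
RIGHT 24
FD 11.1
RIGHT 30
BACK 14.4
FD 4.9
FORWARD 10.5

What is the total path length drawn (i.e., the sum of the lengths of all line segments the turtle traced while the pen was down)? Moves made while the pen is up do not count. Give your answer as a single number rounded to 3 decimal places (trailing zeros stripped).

Executing turtle program step by step:
Start: pos=(0,0), heading=0, pen down
FD 13.9: (0,0) -> (13.9,0) [heading=0, draw]
FD 14: (13.9,0) -> (27.9,0) [heading=0, draw]
FD 8.4: (27.9,0) -> (36.3,0) [heading=0, draw]
FD 9.7: (36.3,0) -> (46,0) [heading=0, draw]
LT 150: heading 0 -> 150
LT 120: heading 150 -> 270
FD 13.9: (46,0) -> (46,-13.9) [heading=270, draw]
RT 12: heading 270 -> 258
RT 24: heading 258 -> 234
FD 11.1: (46,-13.9) -> (39.476,-22.88) [heading=234, draw]
RT 30: heading 234 -> 204
BK 14.4: (39.476,-22.88) -> (52.631,-17.023) [heading=204, draw]
FD 4.9: (52.631,-17.023) -> (48.154,-19.016) [heading=204, draw]
FD 10.5: (48.154,-19.016) -> (38.562,-23.287) [heading=204, draw]
Final: pos=(38.562,-23.287), heading=204, 9 segment(s) drawn

Segment lengths:
  seg 1: (0,0) -> (13.9,0), length = 13.9
  seg 2: (13.9,0) -> (27.9,0), length = 14
  seg 3: (27.9,0) -> (36.3,0), length = 8.4
  seg 4: (36.3,0) -> (46,0), length = 9.7
  seg 5: (46,0) -> (46,-13.9), length = 13.9
  seg 6: (46,-13.9) -> (39.476,-22.88), length = 11.1
  seg 7: (39.476,-22.88) -> (52.631,-17.023), length = 14.4
  seg 8: (52.631,-17.023) -> (48.154,-19.016), length = 4.9
  seg 9: (48.154,-19.016) -> (38.562,-23.287), length = 10.5
Total = 100.8

Answer: 100.8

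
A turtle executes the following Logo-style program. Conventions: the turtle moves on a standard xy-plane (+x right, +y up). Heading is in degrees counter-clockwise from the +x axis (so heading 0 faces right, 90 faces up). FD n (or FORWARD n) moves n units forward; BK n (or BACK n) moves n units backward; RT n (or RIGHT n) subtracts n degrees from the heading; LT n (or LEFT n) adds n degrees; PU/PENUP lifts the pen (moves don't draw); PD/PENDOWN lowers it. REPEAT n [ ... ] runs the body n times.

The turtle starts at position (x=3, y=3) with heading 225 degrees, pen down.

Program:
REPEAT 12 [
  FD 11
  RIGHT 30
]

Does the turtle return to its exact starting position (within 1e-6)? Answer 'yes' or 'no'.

Answer: yes

Derivation:
Executing turtle program step by step:
Start: pos=(3,3), heading=225, pen down
REPEAT 12 [
  -- iteration 1/12 --
  FD 11: (3,3) -> (-4.778,-4.778) [heading=225, draw]
  RT 30: heading 225 -> 195
  -- iteration 2/12 --
  FD 11: (-4.778,-4.778) -> (-15.403,-7.625) [heading=195, draw]
  RT 30: heading 195 -> 165
  -- iteration 3/12 --
  FD 11: (-15.403,-7.625) -> (-26.029,-4.778) [heading=165, draw]
  RT 30: heading 165 -> 135
  -- iteration 4/12 --
  FD 11: (-26.029,-4.778) -> (-33.807,3) [heading=135, draw]
  RT 30: heading 135 -> 105
  -- iteration 5/12 --
  FD 11: (-33.807,3) -> (-36.654,13.625) [heading=105, draw]
  RT 30: heading 105 -> 75
  -- iteration 6/12 --
  FD 11: (-36.654,13.625) -> (-33.807,24.25) [heading=75, draw]
  RT 30: heading 75 -> 45
  -- iteration 7/12 --
  FD 11: (-33.807,24.25) -> (-26.029,32.029) [heading=45, draw]
  RT 30: heading 45 -> 15
  -- iteration 8/12 --
  FD 11: (-26.029,32.029) -> (-15.403,34.876) [heading=15, draw]
  RT 30: heading 15 -> 345
  -- iteration 9/12 --
  FD 11: (-15.403,34.876) -> (-4.778,32.029) [heading=345, draw]
  RT 30: heading 345 -> 315
  -- iteration 10/12 --
  FD 11: (-4.778,32.029) -> (3,24.25) [heading=315, draw]
  RT 30: heading 315 -> 285
  -- iteration 11/12 --
  FD 11: (3,24.25) -> (5.847,13.625) [heading=285, draw]
  RT 30: heading 285 -> 255
  -- iteration 12/12 --
  FD 11: (5.847,13.625) -> (3,3) [heading=255, draw]
  RT 30: heading 255 -> 225
]
Final: pos=(3,3), heading=225, 12 segment(s) drawn

Start position: (3, 3)
Final position: (3, 3)
Distance = 0; < 1e-6 -> CLOSED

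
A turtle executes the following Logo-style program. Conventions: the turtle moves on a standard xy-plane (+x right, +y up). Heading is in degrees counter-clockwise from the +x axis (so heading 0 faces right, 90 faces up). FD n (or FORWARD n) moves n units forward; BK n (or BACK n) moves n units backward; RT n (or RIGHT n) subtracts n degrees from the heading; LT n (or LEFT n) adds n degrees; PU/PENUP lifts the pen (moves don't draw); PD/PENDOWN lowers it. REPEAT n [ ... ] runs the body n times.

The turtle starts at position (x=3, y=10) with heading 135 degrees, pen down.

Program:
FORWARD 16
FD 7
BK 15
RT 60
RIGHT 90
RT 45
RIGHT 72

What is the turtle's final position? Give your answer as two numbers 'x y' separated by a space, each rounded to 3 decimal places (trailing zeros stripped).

Answer: -2.657 15.657

Derivation:
Executing turtle program step by step:
Start: pos=(3,10), heading=135, pen down
FD 16: (3,10) -> (-8.314,21.314) [heading=135, draw]
FD 7: (-8.314,21.314) -> (-13.263,26.263) [heading=135, draw]
BK 15: (-13.263,26.263) -> (-2.657,15.657) [heading=135, draw]
RT 60: heading 135 -> 75
RT 90: heading 75 -> 345
RT 45: heading 345 -> 300
RT 72: heading 300 -> 228
Final: pos=(-2.657,15.657), heading=228, 3 segment(s) drawn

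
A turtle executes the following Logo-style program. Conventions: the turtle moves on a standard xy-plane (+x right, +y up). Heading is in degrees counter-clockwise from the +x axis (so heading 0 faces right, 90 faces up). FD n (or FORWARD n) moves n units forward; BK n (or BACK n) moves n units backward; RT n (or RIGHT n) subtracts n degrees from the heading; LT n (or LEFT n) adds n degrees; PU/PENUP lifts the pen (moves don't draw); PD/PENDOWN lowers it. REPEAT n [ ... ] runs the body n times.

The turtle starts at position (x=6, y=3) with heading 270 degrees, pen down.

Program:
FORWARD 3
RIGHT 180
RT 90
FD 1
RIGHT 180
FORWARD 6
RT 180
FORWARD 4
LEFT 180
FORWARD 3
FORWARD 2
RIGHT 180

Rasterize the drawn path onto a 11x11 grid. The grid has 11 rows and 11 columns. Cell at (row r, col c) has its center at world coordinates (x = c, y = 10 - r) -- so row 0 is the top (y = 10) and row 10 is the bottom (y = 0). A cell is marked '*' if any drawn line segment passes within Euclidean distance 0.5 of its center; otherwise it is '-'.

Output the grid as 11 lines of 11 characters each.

Segment 0: (6,3) -> (6,0)
Segment 1: (6,0) -> (7,0)
Segment 2: (7,0) -> (1,-0)
Segment 3: (1,-0) -> (5,0)
Segment 4: (5,0) -> (2,-0)
Segment 5: (2,-0) -> (-0,-0)

Answer: -----------
-----------
-----------
-----------
-----------
-----------
-----------
------*----
------*----
------*----
********---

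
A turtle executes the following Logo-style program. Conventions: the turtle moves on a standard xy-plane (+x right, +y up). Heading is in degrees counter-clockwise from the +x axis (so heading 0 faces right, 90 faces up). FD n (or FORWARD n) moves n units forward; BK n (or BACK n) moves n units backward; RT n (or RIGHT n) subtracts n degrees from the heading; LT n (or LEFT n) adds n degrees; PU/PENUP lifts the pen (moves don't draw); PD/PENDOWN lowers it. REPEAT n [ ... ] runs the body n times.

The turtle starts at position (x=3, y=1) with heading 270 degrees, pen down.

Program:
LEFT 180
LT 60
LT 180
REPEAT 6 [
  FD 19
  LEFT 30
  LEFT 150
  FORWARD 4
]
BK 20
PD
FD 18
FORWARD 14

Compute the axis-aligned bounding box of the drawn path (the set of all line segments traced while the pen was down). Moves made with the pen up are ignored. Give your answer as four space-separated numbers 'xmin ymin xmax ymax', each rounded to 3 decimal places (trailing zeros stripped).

Executing turtle program step by step:
Start: pos=(3,1), heading=270, pen down
LT 180: heading 270 -> 90
LT 60: heading 90 -> 150
LT 180: heading 150 -> 330
REPEAT 6 [
  -- iteration 1/6 --
  FD 19: (3,1) -> (19.454,-8.5) [heading=330, draw]
  LT 30: heading 330 -> 0
  LT 150: heading 0 -> 150
  FD 4: (19.454,-8.5) -> (15.99,-6.5) [heading=150, draw]
  -- iteration 2/6 --
  FD 19: (15.99,-6.5) -> (-0.464,3) [heading=150, draw]
  LT 30: heading 150 -> 180
  LT 150: heading 180 -> 330
  FD 4: (-0.464,3) -> (3,1) [heading=330, draw]
  -- iteration 3/6 --
  FD 19: (3,1) -> (19.454,-8.5) [heading=330, draw]
  LT 30: heading 330 -> 0
  LT 150: heading 0 -> 150
  FD 4: (19.454,-8.5) -> (15.99,-6.5) [heading=150, draw]
  -- iteration 4/6 --
  FD 19: (15.99,-6.5) -> (-0.464,3) [heading=150, draw]
  LT 30: heading 150 -> 180
  LT 150: heading 180 -> 330
  FD 4: (-0.464,3) -> (3,1) [heading=330, draw]
  -- iteration 5/6 --
  FD 19: (3,1) -> (19.454,-8.5) [heading=330, draw]
  LT 30: heading 330 -> 0
  LT 150: heading 0 -> 150
  FD 4: (19.454,-8.5) -> (15.99,-6.5) [heading=150, draw]
  -- iteration 6/6 --
  FD 19: (15.99,-6.5) -> (-0.464,3) [heading=150, draw]
  LT 30: heading 150 -> 180
  LT 150: heading 180 -> 330
  FD 4: (-0.464,3) -> (3,1) [heading=330, draw]
]
BK 20: (3,1) -> (-14.321,11) [heading=330, draw]
PD: pen down
FD 18: (-14.321,11) -> (1.268,2) [heading=330, draw]
FD 14: (1.268,2) -> (13.392,-5) [heading=330, draw]
Final: pos=(13.392,-5), heading=330, 15 segment(s) drawn

Segment endpoints: x in {-14.321, -0.464, -0.464, 1.268, 3, 3, 3, 3, 13.392, 15.99, 19.454}, y in {-8.5, -8.5, -8.5, -6.5, -6.5, -6.5, -5, 1, 1, 1, 1, 2, 3, 3, 3, 11}
xmin=-14.321, ymin=-8.5, xmax=19.454, ymax=11

Answer: -14.321 -8.5 19.454 11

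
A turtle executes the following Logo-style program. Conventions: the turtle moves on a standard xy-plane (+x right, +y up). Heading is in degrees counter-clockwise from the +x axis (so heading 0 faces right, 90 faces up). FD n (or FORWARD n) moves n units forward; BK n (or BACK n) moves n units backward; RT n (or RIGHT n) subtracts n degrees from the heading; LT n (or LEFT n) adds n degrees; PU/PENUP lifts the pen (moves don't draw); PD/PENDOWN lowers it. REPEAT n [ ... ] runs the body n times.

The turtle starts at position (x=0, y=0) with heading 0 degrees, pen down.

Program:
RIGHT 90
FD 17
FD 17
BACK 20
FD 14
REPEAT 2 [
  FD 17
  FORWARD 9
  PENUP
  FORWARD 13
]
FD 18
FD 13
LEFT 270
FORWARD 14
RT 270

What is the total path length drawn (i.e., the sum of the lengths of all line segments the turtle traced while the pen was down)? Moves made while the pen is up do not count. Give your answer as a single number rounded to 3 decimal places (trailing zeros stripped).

Executing turtle program step by step:
Start: pos=(0,0), heading=0, pen down
RT 90: heading 0 -> 270
FD 17: (0,0) -> (0,-17) [heading=270, draw]
FD 17: (0,-17) -> (0,-34) [heading=270, draw]
BK 20: (0,-34) -> (0,-14) [heading=270, draw]
FD 14: (0,-14) -> (0,-28) [heading=270, draw]
REPEAT 2 [
  -- iteration 1/2 --
  FD 17: (0,-28) -> (0,-45) [heading=270, draw]
  FD 9: (0,-45) -> (0,-54) [heading=270, draw]
  PU: pen up
  FD 13: (0,-54) -> (0,-67) [heading=270, move]
  -- iteration 2/2 --
  FD 17: (0,-67) -> (0,-84) [heading=270, move]
  FD 9: (0,-84) -> (0,-93) [heading=270, move]
  PU: pen up
  FD 13: (0,-93) -> (0,-106) [heading=270, move]
]
FD 18: (0,-106) -> (0,-124) [heading=270, move]
FD 13: (0,-124) -> (0,-137) [heading=270, move]
LT 270: heading 270 -> 180
FD 14: (0,-137) -> (-14,-137) [heading=180, move]
RT 270: heading 180 -> 270
Final: pos=(-14,-137), heading=270, 6 segment(s) drawn

Segment lengths:
  seg 1: (0,0) -> (0,-17), length = 17
  seg 2: (0,-17) -> (0,-34), length = 17
  seg 3: (0,-34) -> (0,-14), length = 20
  seg 4: (0,-14) -> (0,-28), length = 14
  seg 5: (0,-28) -> (0,-45), length = 17
  seg 6: (0,-45) -> (0,-54), length = 9
Total = 94

Answer: 94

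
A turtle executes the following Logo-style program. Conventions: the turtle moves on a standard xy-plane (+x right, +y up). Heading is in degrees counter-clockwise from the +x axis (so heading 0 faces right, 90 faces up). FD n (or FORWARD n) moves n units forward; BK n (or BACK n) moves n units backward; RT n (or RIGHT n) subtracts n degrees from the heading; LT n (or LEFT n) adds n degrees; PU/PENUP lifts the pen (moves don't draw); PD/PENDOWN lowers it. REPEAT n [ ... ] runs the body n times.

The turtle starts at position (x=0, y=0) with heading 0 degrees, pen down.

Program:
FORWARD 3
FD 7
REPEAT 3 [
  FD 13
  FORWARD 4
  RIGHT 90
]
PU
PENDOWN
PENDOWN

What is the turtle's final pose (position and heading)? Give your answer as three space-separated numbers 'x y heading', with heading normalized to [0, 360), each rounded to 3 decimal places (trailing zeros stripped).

Executing turtle program step by step:
Start: pos=(0,0), heading=0, pen down
FD 3: (0,0) -> (3,0) [heading=0, draw]
FD 7: (3,0) -> (10,0) [heading=0, draw]
REPEAT 3 [
  -- iteration 1/3 --
  FD 13: (10,0) -> (23,0) [heading=0, draw]
  FD 4: (23,0) -> (27,0) [heading=0, draw]
  RT 90: heading 0 -> 270
  -- iteration 2/3 --
  FD 13: (27,0) -> (27,-13) [heading=270, draw]
  FD 4: (27,-13) -> (27,-17) [heading=270, draw]
  RT 90: heading 270 -> 180
  -- iteration 3/3 --
  FD 13: (27,-17) -> (14,-17) [heading=180, draw]
  FD 4: (14,-17) -> (10,-17) [heading=180, draw]
  RT 90: heading 180 -> 90
]
PU: pen up
PD: pen down
PD: pen down
Final: pos=(10,-17), heading=90, 8 segment(s) drawn

Answer: 10 -17 90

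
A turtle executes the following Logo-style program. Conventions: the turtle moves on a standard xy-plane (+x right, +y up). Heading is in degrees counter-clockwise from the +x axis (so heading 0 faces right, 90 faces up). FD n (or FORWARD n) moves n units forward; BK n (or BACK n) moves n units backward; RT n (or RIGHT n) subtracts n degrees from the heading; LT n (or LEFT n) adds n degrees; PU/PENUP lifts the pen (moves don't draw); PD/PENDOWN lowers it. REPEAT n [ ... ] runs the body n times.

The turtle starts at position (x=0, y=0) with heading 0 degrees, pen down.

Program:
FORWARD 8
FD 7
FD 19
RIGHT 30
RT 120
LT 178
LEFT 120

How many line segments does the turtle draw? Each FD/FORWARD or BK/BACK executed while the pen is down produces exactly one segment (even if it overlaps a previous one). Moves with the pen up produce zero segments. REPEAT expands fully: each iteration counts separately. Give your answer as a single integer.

Executing turtle program step by step:
Start: pos=(0,0), heading=0, pen down
FD 8: (0,0) -> (8,0) [heading=0, draw]
FD 7: (8,0) -> (15,0) [heading=0, draw]
FD 19: (15,0) -> (34,0) [heading=0, draw]
RT 30: heading 0 -> 330
RT 120: heading 330 -> 210
LT 178: heading 210 -> 28
LT 120: heading 28 -> 148
Final: pos=(34,0), heading=148, 3 segment(s) drawn
Segments drawn: 3

Answer: 3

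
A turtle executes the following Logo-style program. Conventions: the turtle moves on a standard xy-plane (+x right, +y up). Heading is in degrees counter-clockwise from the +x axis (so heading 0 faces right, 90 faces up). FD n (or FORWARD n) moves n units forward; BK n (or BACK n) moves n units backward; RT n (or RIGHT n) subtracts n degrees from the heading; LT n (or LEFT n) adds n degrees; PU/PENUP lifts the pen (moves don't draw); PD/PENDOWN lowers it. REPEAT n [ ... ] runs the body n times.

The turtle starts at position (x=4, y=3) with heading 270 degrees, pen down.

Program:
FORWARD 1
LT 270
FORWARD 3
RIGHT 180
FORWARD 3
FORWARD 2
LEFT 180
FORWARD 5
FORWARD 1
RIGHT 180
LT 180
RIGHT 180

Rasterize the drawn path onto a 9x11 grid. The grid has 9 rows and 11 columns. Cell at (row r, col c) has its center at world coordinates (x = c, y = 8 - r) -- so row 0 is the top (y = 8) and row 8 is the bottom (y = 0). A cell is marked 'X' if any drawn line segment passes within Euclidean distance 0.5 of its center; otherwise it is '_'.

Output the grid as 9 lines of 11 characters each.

Segment 0: (4,3) -> (4,2)
Segment 1: (4,2) -> (1,2)
Segment 2: (1,2) -> (4,2)
Segment 3: (4,2) -> (6,2)
Segment 4: (6,2) -> (1,2)
Segment 5: (1,2) -> (0,2)

Answer: ___________
___________
___________
___________
___________
____X______
XXXXXXX____
___________
___________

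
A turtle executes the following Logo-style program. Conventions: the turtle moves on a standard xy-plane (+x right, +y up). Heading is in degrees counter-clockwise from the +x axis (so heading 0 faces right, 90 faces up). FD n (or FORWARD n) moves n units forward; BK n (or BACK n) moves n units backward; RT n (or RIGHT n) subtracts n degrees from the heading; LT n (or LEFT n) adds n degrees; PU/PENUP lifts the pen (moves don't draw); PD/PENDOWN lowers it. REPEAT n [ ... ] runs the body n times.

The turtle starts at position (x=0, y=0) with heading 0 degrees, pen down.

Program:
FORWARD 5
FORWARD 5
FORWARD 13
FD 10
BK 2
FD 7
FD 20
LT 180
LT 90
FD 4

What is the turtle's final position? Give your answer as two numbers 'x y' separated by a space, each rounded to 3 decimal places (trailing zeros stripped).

Answer: 58 -4

Derivation:
Executing turtle program step by step:
Start: pos=(0,0), heading=0, pen down
FD 5: (0,0) -> (5,0) [heading=0, draw]
FD 5: (5,0) -> (10,0) [heading=0, draw]
FD 13: (10,0) -> (23,0) [heading=0, draw]
FD 10: (23,0) -> (33,0) [heading=0, draw]
BK 2: (33,0) -> (31,0) [heading=0, draw]
FD 7: (31,0) -> (38,0) [heading=0, draw]
FD 20: (38,0) -> (58,0) [heading=0, draw]
LT 180: heading 0 -> 180
LT 90: heading 180 -> 270
FD 4: (58,0) -> (58,-4) [heading=270, draw]
Final: pos=(58,-4), heading=270, 8 segment(s) drawn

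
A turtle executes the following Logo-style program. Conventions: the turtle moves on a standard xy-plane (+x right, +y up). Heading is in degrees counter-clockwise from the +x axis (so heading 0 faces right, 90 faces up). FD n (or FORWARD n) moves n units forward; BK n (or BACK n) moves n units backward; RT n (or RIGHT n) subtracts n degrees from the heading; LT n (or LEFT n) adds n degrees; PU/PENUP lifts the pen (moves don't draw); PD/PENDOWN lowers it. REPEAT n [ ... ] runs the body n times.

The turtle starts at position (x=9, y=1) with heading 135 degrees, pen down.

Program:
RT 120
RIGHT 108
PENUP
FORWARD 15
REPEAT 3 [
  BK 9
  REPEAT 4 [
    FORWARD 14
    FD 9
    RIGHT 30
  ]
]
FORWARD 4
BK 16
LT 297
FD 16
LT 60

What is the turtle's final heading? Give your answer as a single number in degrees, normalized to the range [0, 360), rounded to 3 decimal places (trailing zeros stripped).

Answer: 264

Derivation:
Executing turtle program step by step:
Start: pos=(9,1), heading=135, pen down
RT 120: heading 135 -> 15
RT 108: heading 15 -> 267
PU: pen up
FD 15: (9,1) -> (8.215,-13.979) [heading=267, move]
REPEAT 3 [
  -- iteration 1/3 --
  BK 9: (8.215,-13.979) -> (8.686,-4.992) [heading=267, move]
  REPEAT 4 [
    -- iteration 1/4 --
    FD 14: (8.686,-4.992) -> (7.953,-18.973) [heading=267, move]
    FD 9: (7.953,-18.973) -> (7.482,-27.96) [heading=267, move]
    RT 30: heading 267 -> 237
    -- iteration 2/4 --
    FD 14: (7.482,-27.96) -> (-0.143,-39.702) [heading=237, move]
    FD 9: (-0.143,-39.702) -> (-5.044,-47.25) [heading=237, move]
    RT 30: heading 237 -> 207
    -- iteration 3/4 --
    FD 14: (-5.044,-47.25) -> (-17.519,-53.606) [heading=207, move]
    FD 9: (-17.519,-53.606) -> (-25.538,-57.691) [heading=207, move]
    RT 30: heading 207 -> 177
    -- iteration 4/4 --
    FD 14: (-25.538,-57.691) -> (-39.518,-56.959) [heading=177, move]
    FD 9: (-39.518,-56.959) -> (-48.506,-56.488) [heading=177, move]
    RT 30: heading 177 -> 147
  ]
  -- iteration 2/3 --
  BK 9: (-48.506,-56.488) -> (-40.958,-61.389) [heading=147, move]
  REPEAT 4 [
    -- iteration 1/4 --
    FD 14: (-40.958,-61.389) -> (-52.699,-53.765) [heading=147, move]
    FD 9: (-52.699,-53.765) -> (-60.247,-48.863) [heading=147, move]
    RT 30: heading 147 -> 117
    -- iteration 2/4 --
    FD 14: (-60.247,-48.863) -> (-66.603,-36.389) [heading=117, move]
    FD 9: (-66.603,-36.389) -> (-70.689,-28.37) [heading=117, move]
    RT 30: heading 117 -> 87
    -- iteration 3/4 --
    FD 14: (-70.689,-28.37) -> (-69.957,-14.389) [heading=87, move]
    FD 9: (-69.957,-14.389) -> (-69.486,-5.401) [heading=87, move]
    RT 30: heading 87 -> 57
    -- iteration 4/4 --
    FD 14: (-69.486,-5.401) -> (-61.861,6.34) [heading=57, move]
    FD 9: (-61.861,6.34) -> (-56.959,13.888) [heading=57, move]
    RT 30: heading 57 -> 27
  ]
  -- iteration 3/3 --
  BK 9: (-56.959,13.888) -> (-64.978,9.802) [heading=27, move]
  REPEAT 4 [
    -- iteration 1/4 --
    FD 14: (-64.978,9.802) -> (-52.504,16.158) [heading=27, move]
    FD 9: (-52.504,16.158) -> (-44.485,20.244) [heading=27, move]
    RT 30: heading 27 -> 357
    -- iteration 2/4 --
    FD 14: (-44.485,20.244) -> (-30.504,19.511) [heading=357, move]
    FD 9: (-30.504,19.511) -> (-21.516,19.04) [heading=357, move]
    RT 30: heading 357 -> 327
    -- iteration 3/4 --
    FD 14: (-21.516,19.04) -> (-9.775,11.415) [heading=327, move]
    FD 9: (-9.775,11.415) -> (-2.227,6.514) [heading=327, move]
    RT 30: heading 327 -> 297
    -- iteration 4/4 --
    FD 14: (-2.227,6.514) -> (4.129,-5.96) [heading=297, move]
    FD 9: (4.129,-5.96) -> (8.215,-13.979) [heading=297, move]
    RT 30: heading 297 -> 267
  ]
]
FD 4: (8.215,-13.979) -> (8.006,-17.974) [heading=267, move]
BK 16: (8.006,-17.974) -> (8.843,-1.996) [heading=267, move]
LT 297: heading 267 -> 204
FD 16: (8.843,-1.996) -> (-5.774,-8.504) [heading=204, move]
LT 60: heading 204 -> 264
Final: pos=(-5.774,-8.504), heading=264, 0 segment(s) drawn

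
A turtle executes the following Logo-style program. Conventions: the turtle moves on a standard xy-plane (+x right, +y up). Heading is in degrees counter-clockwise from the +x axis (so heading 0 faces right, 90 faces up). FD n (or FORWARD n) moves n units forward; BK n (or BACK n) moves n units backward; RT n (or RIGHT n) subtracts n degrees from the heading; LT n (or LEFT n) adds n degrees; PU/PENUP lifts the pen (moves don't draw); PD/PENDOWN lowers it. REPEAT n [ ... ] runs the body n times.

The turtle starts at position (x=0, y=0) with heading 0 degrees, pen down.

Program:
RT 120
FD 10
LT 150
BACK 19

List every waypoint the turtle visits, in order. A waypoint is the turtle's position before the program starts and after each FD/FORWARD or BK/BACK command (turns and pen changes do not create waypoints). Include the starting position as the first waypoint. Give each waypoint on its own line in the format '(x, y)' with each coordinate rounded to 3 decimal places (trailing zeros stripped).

Answer: (0, 0)
(-5, -8.66)
(-21.454, -18.16)

Derivation:
Executing turtle program step by step:
Start: pos=(0,0), heading=0, pen down
RT 120: heading 0 -> 240
FD 10: (0,0) -> (-5,-8.66) [heading=240, draw]
LT 150: heading 240 -> 30
BK 19: (-5,-8.66) -> (-21.454,-18.16) [heading=30, draw]
Final: pos=(-21.454,-18.16), heading=30, 2 segment(s) drawn
Waypoints (3 total):
(0, 0)
(-5, -8.66)
(-21.454, -18.16)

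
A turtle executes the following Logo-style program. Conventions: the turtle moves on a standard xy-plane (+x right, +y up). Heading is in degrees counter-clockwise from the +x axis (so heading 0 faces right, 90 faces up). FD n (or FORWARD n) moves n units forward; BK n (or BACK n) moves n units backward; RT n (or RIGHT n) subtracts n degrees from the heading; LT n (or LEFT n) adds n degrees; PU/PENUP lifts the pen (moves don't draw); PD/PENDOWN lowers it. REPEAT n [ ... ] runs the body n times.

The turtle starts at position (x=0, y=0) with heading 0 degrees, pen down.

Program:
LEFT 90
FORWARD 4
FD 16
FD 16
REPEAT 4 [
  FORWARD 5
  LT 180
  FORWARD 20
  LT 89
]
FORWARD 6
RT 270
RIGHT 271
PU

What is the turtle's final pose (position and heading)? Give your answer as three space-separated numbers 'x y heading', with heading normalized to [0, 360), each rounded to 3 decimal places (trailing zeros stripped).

Answer: 0.924 41.453 265

Derivation:
Executing turtle program step by step:
Start: pos=(0,0), heading=0, pen down
LT 90: heading 0 -> 90
FD 4: (0,0) -> (0,4) [heading=90, draw]
FD 16: (0,4) -> (0,20) [heading=90, draw]
FD 16: (0,20) -> (0,36) [heading=90, draw]
REPEAT 4 [
  -- iteration 1/4 --
  FD 5: (0,36) -> (0,41) [heading=90, draw]
  LT 180: heading 90 -> 270
  FD 20: (0,41) -> (0,21) [heading=270, draw]
  LT 89: heading 270 -> 359
  -- iteration 2/4 --
  FD 5: (0,21) -> (4.999,20.913) [heading=359, draw]
  LT 180: heading 359 -> 179
  FD 20: (4.999,20.913) -> (-14.998,21.262) [heading=179, draw]
  LT 89: heading 179 -> 268
  -- iteration 3/4 --
  FD 5: (-14.998,21.262) -> (-15.172,16.265) [heading=268, draw]
  LT 180: heading 268 -> 88
  FD 20: (-15.172,16.265) -> (-14.474,36.253) [heading=88, draw]
  LT 89: heading 88 -> 177
  -- iteration 4/4 --
  FD 5: (-14.474,36.253) -> (-19.467,36.514) [heading=177, draw]
  LT 180: heading 177 -> 357
  FD 20: (-19.467,36.514) -> (0.505,35.468) [heading=357, draw]
  LT 89: heading 357 -> 86
]
FD 6: (0.505,35.468) -> (0.924,41.453) [heading=86, draw]
RT 270: heading 86 -> 176
RT 271: heading 176 -> 265
PU: pen up
Final: pos=(0.924,41.453), heading=265, 12 segment(s) drawn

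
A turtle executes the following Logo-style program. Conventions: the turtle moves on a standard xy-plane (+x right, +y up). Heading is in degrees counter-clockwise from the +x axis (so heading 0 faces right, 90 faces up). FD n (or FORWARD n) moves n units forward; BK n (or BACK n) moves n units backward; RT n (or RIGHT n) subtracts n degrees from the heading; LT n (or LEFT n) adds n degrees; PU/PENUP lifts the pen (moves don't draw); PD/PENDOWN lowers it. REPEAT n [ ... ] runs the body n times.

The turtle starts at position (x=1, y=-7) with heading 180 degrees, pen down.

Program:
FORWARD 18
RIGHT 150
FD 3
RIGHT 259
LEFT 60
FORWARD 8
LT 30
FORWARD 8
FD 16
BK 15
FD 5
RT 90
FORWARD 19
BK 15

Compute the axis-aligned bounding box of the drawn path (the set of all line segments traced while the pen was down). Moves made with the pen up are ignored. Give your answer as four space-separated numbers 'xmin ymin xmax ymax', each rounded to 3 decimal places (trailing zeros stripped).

Answer: -45.286 -22.772 1 -1.872

Derivation:
Executing turtle program step by step:
Start: pos=(1,-7), heading=180, pen down
FD 18: (1,-7) -> (-17,-7) [heading=180, draw]
RT 150: heading 180 -> 30
FD 3: (-17,-7) -> (-14.402,-5.5) [heading=30, draw]
RT 259: heading 30 -> 131
LT 60: heading 131 -> 191
FD 8: (-14.402,-5.5) -> (-22.255,-7.026) [heading=191, draw]
LT 30: heading 191 -> 221
FD 8: (-22.255,-7.026) -> (-28.293,-12.275) [heading=221, draw]
FD 16: (-28.293,-12.275) -> (-40.368,-22.772) [heading=221, draw]
BK 15: (-40.368,-22.772) -> (-29.047,-12.931) [heading=221, draw]
FD 5: (-29.047,-12.931) -> (-32.821,-16.211) [heading=221, draw]
RT 90: heading 221 -> 131
FD 19: (-32.821,-16.211) -> (-45.286,-1.872) [heading=131, draw]
BK 15: (-45.286,-1.872) -> (-35.445,-13.192) [heading=131, draw]
Final: pos=(-35.445,-13.192), heading=131, 9 segment(s) drawn

Segment endpoints: x in {-45.286, -40.368, -35.445, -32.821, -29.047, -28.293, -22.255, -17, -14.402, 1}, y in {-22.772, -16.211, -13.192, -12.931, -12.275, -7.026, -7, -7, -5.5, -1.872}
xmin=-45.286, ymin=-22.772, xmax=1, ymax=-1.872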